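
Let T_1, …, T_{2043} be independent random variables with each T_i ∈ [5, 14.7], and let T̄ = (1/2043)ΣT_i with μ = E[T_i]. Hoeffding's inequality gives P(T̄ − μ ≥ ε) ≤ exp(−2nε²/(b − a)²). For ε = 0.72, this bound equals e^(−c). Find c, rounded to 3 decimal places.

22.512

c = 2nε²/(b − a)² = 2·2043·0.72² / 9.7² = 22.5123.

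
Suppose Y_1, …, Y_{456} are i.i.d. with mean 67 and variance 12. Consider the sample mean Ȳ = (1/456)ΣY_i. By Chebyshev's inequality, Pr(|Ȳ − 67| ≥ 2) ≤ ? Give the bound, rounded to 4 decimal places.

0.0066

Var(Ȳ) = Var(Y_i)/n = 12/456 = 0.026316.
Chebyshev: Pr(|Ȳ − 67| ≥ 2) ≤ Var(Ȳ)/(2)² = 12/(456·2²) = 0.0066.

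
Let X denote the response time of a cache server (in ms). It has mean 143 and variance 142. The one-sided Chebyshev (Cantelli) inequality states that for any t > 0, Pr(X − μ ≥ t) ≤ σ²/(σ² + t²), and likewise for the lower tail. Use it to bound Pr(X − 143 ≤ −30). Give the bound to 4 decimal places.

0.1363

Here σ² = 142 and t = 30, so σ² + t² = 1042.
Cantelli's bound: 142/1042 = 0.1363.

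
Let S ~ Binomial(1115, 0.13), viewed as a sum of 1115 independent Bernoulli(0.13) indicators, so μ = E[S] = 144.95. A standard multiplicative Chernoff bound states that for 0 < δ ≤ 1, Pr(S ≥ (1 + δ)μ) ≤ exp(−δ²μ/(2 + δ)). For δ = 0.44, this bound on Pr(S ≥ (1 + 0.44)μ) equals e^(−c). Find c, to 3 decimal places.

c = δ²μ/(2 + δ) = 0.44²·144.95/(2 + 0.44) = 11.5010.

11.501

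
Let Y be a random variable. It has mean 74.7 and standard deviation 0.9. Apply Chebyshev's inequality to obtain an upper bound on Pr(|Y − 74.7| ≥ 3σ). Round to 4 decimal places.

Chebyshev: Pr(|Y − μ| ≥ t) ≤ Var(Y)/t².
Var(Y) = σ² = 0.9² = 0.81.
t = 3·0.9 = 2.7.
Bound = 0.81 / 7.29 = 0.1111.

0.1111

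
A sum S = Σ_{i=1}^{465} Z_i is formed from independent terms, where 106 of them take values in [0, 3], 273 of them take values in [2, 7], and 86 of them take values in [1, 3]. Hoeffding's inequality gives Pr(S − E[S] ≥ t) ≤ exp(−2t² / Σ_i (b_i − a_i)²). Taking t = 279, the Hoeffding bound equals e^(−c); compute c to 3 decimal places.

19.166

Σ(b_i − a_i)² = 106·3² + 273·5² + 86·2² = 8123.
c = 2t² / 8123 = 2·279² / 8123 = 19.1656.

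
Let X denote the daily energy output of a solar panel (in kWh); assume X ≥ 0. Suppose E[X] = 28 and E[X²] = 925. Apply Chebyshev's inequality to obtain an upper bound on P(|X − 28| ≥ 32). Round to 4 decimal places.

0.1377

Var(X) = E[X²] − (E[X])² = 925 − 784 = 141.
Chebyshev's inequality: P(|X − μ| ≥ t) ≤ Var(X)/t² = 141/1024 = 0.1377.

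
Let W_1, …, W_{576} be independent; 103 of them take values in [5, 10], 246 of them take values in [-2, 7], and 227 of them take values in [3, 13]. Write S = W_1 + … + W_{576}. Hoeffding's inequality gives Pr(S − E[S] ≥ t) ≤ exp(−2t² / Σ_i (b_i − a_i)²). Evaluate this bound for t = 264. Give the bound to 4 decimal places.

0.0458

Σ(b_i − a_i)² = 103·5² + 246·9² + 227·10² = 45201.
Exponent = 2·264² / 45201 = 3.08383.
Bound = exp(−3.08383) = 0.04578.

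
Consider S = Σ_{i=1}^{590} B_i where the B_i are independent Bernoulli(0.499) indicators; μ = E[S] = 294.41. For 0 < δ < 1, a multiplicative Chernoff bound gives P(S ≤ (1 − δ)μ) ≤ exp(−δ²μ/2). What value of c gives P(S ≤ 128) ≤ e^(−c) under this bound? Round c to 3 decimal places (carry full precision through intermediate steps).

Write 128 = (1 − δ)μ, so δ = 1 − 128/294.41 = 0.5652322…
Then the exponent is δ²μ/2 = (μ − 128)²/(2μ) = 47.030142.

47.030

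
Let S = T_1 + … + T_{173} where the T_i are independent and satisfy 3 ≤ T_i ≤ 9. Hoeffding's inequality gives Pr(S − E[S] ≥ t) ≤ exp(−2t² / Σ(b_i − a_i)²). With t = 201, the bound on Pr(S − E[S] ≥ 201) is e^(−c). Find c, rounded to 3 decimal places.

12.974

Σ(b_i − a_i)² = 173·(6)² = 6228.
c = 2t²/6228 = 2·201²/6228 = 12.9740.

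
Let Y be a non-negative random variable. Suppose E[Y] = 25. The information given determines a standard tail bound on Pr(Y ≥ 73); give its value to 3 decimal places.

0.342

Only the mean of a non-negative variable is known, so Markov's inequality is the applicable tail bound.
Markov's inequality: for a non-negative random variable, Pr(Y ≥ a) ≤ E[Y]/a.
Here E[Y] = 25 and a = 73, so the bound is 25/73 = 0.3425.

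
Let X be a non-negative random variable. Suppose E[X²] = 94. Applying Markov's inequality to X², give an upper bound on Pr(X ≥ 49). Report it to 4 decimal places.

Since X ≥ 0, the event {X ≥ 49} is the same as {X² ≥ 2401}.
Markov's inequality applied to X² gives Pr(X² ≥ 2401) ≤ E[X²]/2401 = 94/2401 = 0.0392.

0.0392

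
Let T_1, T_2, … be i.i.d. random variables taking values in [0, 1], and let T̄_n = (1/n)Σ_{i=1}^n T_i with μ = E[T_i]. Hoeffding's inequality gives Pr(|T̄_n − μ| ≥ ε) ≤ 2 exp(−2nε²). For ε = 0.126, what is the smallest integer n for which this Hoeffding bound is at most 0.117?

Require 2·exp(−2nε²) ≤ 0.117, i.e. 2nε² ≥ ln(2/0.117) = 2.838729.
So n ≥ 2.838729 / (2·0.126²) = 89.403.
The smallest integer n is 90.

90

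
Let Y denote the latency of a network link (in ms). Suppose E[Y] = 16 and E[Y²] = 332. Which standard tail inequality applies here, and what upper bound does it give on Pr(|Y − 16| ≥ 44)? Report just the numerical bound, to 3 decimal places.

0.039

The first two moments determine the variance, so Chebyshev's inequality is the sharpest standard bound available.
Var(Y) = E[Y²] − (E[Y])² = 332 − 256 = 76.
Chebyshev's inequality: Pr(|Y − μ| ≥ t) ≤ Var(Y)/t² = 76/1936 = 0.0393.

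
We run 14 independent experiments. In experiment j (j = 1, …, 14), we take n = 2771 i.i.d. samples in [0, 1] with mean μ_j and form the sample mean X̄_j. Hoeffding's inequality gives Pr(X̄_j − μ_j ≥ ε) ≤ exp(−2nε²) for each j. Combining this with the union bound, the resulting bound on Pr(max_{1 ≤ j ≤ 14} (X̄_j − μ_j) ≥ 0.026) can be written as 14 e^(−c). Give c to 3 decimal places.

3.746

Union bound over the 14 events: Pr(max_{1 ≤ j ≤ 14} (X̄_j − μ_j) ≥ 0.026) ≤ 14·exp(−2nε²) = 14 exp(−2·2771·0.026²).
So c = 2·2771·0.026² = 3.7464.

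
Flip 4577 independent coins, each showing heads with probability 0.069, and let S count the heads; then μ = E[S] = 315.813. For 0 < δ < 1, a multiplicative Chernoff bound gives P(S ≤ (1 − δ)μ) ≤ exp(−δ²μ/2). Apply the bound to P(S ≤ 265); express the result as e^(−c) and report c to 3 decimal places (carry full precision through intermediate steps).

4.088

Write 265 = (1 − δ)μ, so δ = 1 − 265/315.813 = 0.1608958…
Then the exponent is δ²μ/2 = (μ − 265)²/(2μ) = 4.087800.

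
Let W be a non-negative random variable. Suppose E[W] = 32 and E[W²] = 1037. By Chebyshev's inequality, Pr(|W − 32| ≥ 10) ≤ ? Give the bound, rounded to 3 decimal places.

0.130

Var(W) = E[W²] − (E[W])² = 1037 − 1024 = 13.
Chebyshev's inequality: Pr(|W − μ| ≥ t) ≤ Var(W)/t² = 13/100 = 0.1300.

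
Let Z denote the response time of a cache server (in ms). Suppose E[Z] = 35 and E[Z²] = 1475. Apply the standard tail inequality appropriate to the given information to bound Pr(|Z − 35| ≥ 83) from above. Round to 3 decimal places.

The first two moments determine the variance, so Chebyshev's inequality is the sharpest standard bound available.
Var(Z) = E[Z²] − (E[Z])² = 1475 − 1225 = 250.
Chebyshev's inequality: Pr(|Z − μ| ≥ t) ≤ Var(Z)/t² = 250/6889 = 0.0363.

0.036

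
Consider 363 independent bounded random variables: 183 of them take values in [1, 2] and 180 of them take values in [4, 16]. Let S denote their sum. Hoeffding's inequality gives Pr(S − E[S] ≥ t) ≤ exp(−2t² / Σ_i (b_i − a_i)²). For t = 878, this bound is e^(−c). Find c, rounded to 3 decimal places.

Σ(b_i − a_i)² = 183·1² + 180·12² = 26103.
c = 2t² / 26103 = 2·878² / 26103 = 59.0648.

59.065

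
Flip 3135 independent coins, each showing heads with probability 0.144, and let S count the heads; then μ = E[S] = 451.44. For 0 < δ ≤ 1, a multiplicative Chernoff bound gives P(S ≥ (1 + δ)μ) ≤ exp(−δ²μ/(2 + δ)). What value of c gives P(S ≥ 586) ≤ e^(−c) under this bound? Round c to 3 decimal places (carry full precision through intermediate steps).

17.453

Write 586 = (1 + δ)μ, so δ = 586/451.44 − 1 = 0.2980684…
Then the exponent is δ²μ/(2 + δ) = (586 − μ)² / (μ·(2 + δ)) = 17.452955.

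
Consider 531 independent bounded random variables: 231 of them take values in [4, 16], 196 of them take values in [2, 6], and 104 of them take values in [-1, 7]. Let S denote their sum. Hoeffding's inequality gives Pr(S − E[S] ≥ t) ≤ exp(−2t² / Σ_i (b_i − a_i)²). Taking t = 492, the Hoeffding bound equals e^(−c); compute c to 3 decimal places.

11.244

Σ(b_i − a_i)² = 231·12² + 196·4² + 104·8² = 43056.
c = 2t² / 43056 = 2·492² / 43056 = 11.2441.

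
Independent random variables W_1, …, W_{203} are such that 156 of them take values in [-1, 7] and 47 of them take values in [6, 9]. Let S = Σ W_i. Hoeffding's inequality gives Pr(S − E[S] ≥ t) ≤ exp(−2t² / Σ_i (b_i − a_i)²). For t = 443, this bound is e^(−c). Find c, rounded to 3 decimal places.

37.715

Σ(b_i − a_i)² = 156·8² + 47·3² = 10407.
c = 2t² / 10407 = 2·443² / 10407 = 37.7148.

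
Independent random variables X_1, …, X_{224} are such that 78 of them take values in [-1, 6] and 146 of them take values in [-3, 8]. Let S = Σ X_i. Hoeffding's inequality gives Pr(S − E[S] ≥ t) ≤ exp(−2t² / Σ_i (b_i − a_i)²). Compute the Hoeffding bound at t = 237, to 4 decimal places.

Σ(b_i − a_i)² = 78·7² + 146·11² = 21488.
Exponent = 2·237² / 21488 = 5.22794.
Bound = exp(−5.22794) = 0.00536.

0.0054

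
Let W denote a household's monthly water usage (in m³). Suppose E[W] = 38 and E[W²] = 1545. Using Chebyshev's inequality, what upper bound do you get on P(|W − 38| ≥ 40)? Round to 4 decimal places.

Var(W) = E[W²] − (E[W])² = 1545 − 1444 = 101.
Chebyshev's inequality: P(|W − μ| ≥ t) ≤ Var(W)/t² = 101/1600 = 0.0631.

0.0631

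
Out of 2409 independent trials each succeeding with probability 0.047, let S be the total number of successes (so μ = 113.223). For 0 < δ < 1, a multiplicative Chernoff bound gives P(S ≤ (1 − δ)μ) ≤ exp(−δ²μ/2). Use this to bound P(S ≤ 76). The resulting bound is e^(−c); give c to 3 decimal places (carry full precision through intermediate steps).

Write 76 = (1 − δ)μ, so δ = 1 − 76/113.223 = 0.3287583…
Then the exponent is δ²μ/2 = (μ − 76)²/(2μ) = 6.118685.

6.119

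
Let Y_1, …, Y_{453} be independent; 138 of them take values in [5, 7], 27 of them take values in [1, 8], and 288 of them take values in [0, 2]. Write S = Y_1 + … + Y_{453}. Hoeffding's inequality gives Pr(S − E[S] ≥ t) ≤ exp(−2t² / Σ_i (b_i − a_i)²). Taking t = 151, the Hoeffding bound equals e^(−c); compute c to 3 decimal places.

Σ(b_i − a_i)² = 138·2² + 27·7² + 288·2² = 3027.
c = 2t² / 3027 = 2·151² / 3027 = 15.0651.

15.065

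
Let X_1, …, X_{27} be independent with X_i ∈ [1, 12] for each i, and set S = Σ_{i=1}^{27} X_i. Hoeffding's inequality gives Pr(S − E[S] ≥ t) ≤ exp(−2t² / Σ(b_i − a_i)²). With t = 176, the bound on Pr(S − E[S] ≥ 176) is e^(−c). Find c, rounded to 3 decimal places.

18.963

Σ(b_i − a_i)² = 27·(11)² = 3267.
c = 2t²/3267 = 2·176²/3267 = 18.9630.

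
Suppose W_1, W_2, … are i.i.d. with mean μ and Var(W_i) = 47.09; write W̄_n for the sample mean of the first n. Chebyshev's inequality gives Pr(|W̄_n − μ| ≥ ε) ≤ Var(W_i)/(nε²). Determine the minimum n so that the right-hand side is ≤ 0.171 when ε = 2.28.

53

Require 47.09/(n·2.28²) ≤ 0.171, i.e. n ≥ 47.09/(0.171·2.28²) = 52.974.
The smallest integer n is 53.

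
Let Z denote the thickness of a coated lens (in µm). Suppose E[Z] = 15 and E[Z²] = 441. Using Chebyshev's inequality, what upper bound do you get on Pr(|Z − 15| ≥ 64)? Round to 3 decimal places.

0.053

Var(Z) = E[Z²] − (E[Z])² = 441 − 225 = 216.
Chebyshev's inequality: Pr(|Z − μ| ≥ t) ≤ Var(Z)/t² = 216/4096 = 0.0527.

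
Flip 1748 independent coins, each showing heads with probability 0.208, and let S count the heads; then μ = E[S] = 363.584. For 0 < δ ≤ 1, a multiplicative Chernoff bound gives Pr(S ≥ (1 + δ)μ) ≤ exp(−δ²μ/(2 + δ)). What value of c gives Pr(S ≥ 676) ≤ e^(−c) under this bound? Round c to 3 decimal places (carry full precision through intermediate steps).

93.887

Write 676 = (1 + δ)μ, so δ = 676/363.584 − 1 = 0.8592677…
Then the exponent is δ²μ/(2 + δ) = (676 − μ)² / (μ·(2 + δ)) = 93.887321.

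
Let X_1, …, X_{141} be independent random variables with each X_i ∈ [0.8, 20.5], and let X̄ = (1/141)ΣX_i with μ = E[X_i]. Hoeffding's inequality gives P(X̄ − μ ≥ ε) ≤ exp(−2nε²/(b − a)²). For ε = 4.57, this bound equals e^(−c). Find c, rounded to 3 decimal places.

15.176

c = 2nε²/(b − a)² = 2·141·4.57² / 19.7² = 15.1757.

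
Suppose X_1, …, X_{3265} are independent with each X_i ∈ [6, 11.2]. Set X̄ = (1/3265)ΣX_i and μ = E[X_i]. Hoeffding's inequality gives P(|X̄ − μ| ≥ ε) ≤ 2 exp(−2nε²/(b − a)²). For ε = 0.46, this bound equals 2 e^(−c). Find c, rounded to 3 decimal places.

c = 2nε²/(b − a)² = 2·3265·0.46² / 5.2² = 51.1001.

51.100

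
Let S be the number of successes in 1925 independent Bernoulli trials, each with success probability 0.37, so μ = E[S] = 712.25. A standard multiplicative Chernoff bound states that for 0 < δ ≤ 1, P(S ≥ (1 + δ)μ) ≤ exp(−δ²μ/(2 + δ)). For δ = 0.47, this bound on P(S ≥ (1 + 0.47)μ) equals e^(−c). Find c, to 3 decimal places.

c = δ²μ/(2 + δ) = 0.47²·712.25/(2 + 0.47) = 63.6988.

63.699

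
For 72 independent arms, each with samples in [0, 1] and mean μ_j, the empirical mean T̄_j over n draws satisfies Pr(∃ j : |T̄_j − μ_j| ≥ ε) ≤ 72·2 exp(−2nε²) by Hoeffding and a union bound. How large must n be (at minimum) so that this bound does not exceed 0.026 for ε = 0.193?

116

Need 2·72·exp(−2nε²) ≤ 0.026, i.e. exp(−2nε²) ≤ 0.026/144.
So 2nε² ≥ ln(144/0.026) = 8.619472.
Hence n ≥ 8.619472/(2·0.193²) = 115.701.
The smallest integer n is 116.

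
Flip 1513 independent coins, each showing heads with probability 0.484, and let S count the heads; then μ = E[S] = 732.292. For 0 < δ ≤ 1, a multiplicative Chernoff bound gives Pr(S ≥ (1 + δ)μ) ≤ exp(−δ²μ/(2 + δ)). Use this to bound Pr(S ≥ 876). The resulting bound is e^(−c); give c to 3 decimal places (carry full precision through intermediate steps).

Write 876 = (1 + δ)μ, so δ = 876/732.292 − 1 = 0.1962441…
Then the exponent is δ²μ/(2 + δ) = (876 − μ)² / (μ·(2 + δ)) = 12.840945.

12.841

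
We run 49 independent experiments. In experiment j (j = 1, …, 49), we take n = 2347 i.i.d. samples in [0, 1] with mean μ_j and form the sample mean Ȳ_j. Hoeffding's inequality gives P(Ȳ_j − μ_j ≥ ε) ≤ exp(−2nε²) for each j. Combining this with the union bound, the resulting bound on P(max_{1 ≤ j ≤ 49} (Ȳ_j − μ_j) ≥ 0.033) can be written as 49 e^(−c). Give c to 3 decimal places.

5.112

Union bound over the 49 events: P(max_{1 ≤ j ≤ 49} (Ȳ_j − μ_j) ≥ 0.033) ≤ 49·exp(−2nε²) = 49 exp(−2·2347·0.033²).
So c = 2·2347·0.033² = 5.1118.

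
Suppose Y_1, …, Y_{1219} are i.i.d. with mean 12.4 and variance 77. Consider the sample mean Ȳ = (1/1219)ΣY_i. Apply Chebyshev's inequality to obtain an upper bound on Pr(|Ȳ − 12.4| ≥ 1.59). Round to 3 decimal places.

0.025

Var(Ȳ) = Var(Y_i)/n = 77/1219 = 0.063167.
Chebyshev: Pr(|Ȳ − 12.4| ≥ 1.59) ≤ Var(Ȳ)/(1.59)² = 77/(1219·1.59²) = 0.0250.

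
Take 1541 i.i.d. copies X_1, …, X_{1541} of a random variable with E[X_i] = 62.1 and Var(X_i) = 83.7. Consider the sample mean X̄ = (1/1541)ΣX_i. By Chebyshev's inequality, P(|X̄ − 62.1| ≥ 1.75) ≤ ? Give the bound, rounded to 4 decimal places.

Var(X̄) = Var(X_i)/n = 83.7/1541 = 0.054315.
Chebyshev: P(|X̄ − 62.1| ≥ 1.75) ≤ Var(X̄)/(1.75)² = 83.7/(1541·1.75²) = 0.0177.

0.0177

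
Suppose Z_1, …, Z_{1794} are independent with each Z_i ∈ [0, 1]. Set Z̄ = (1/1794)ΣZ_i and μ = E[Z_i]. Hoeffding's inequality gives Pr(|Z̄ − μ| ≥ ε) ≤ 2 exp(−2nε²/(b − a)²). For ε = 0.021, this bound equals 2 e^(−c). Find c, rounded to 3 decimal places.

c = 2nε²/(b − a)² = 2·1794·0.021² / 1² = 1.5823.

1.582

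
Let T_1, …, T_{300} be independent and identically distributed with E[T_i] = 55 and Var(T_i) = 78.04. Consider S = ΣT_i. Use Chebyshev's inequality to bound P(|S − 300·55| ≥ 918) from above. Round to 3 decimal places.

0.028

Var(S) = n·Var(T_i) = 300·78.04 = 23412.
Chebyshev: P(|S − 300·55| ≥ 918) ≤ Var(S)/918² = 23412/842724 = 0.0278.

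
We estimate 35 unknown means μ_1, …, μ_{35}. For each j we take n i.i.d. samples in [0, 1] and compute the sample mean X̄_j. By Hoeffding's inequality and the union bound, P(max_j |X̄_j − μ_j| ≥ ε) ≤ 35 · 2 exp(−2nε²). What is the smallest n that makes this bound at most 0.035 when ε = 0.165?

140

Need 2·35·exp(−2nε²) ≤ 0.035, i.e. exp(−2nε²) ≤ 0.035/70.
So 2nε² ≥ ln(70/0.035) = 7.600902.
Hence n ≥ 7.600902/(2·0.165²) = 139.594.
The smallest integer n is 140.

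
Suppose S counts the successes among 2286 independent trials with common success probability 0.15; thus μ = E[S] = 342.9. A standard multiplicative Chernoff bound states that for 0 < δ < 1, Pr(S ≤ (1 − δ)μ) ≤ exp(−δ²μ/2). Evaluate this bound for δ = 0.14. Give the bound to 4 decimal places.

0.0347

Exponent = δ²μ/2 = 0.14²·342.9/2 = 3.3604.
Bound = exp(−3.3604) = 0.03472.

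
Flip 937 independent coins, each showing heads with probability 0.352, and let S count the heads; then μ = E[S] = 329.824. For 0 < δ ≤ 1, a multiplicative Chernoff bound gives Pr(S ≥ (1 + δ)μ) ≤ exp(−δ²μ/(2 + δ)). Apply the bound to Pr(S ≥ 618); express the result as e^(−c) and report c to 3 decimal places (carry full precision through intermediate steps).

Write 618 = (1 + δ)μ, so δ = 618/329.824 − 1 = 0.8737266…
Then the exponent is δ²μ/(2 + δ) = (618 − μ)² / (μ·(2 + δ)) = 87.616907.

87.617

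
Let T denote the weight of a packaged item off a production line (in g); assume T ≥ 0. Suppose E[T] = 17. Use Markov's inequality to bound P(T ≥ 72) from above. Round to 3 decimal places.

0.236

Markov's inequality: for a non-negative random variable, P(T ≥ a) ≤ E[T]/a.
Here E[T] = 17 and a = 72, so the bound is 17/72 = 0.2361.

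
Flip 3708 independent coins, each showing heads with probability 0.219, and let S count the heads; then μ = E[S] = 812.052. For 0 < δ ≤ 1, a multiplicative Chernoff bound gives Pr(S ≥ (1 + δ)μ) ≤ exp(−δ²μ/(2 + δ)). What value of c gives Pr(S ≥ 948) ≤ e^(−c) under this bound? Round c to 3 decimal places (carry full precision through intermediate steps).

10.501

Write 948 = (1 + δ)μ, so δ = 948/812.052 − 1 = 0.1674129…
Then the exponent is δ²μ/(2 + δ) = (948 − μ)² / (μ·(2 + δ)) = 10.500746.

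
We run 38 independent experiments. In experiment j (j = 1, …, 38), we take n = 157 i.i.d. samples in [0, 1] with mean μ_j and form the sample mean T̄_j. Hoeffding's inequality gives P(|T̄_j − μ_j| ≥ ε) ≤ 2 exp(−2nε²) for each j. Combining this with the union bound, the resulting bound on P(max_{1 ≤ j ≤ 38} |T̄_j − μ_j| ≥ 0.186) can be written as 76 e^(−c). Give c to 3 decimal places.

10.863

Union bound over the 38 events: P(max_{1 ≤ j ≤ 38} |T̄_j − μ_j| ≥ 0.186) ≤ 38·2·exp(−2nε²) = 76 exp(−2·157·0.186²).
So c = 2·157·0.186² = 10.8631.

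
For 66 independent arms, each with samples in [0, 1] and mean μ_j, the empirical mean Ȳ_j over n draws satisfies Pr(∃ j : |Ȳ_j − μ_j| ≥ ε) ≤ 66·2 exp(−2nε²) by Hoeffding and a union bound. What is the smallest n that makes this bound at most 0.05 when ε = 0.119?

279

Need 2·66·exp(−2nε²) ≤ 0.05, i.e. exp(−2nε²) ≤ 0.05/132.
So 2nε² ≥ ln(132/0.05) = 7.878534.
Hence n ≥ 7.878534/(2·0.119²) = 278.177.
The smallest integer n is 279.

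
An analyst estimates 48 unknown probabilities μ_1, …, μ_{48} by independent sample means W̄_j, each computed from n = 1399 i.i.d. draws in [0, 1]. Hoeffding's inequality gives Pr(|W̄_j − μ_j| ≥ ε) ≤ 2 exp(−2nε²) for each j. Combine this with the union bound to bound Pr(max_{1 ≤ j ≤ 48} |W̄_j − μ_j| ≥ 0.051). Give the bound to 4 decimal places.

Per-experiment Hoeffding bound: 2·exp(−2·1399·0.051²) = 2·exp(−7.27760) = 0.0013817.
Union bound over 48 events: 48·0.0013817 = 0.06632.

0.0663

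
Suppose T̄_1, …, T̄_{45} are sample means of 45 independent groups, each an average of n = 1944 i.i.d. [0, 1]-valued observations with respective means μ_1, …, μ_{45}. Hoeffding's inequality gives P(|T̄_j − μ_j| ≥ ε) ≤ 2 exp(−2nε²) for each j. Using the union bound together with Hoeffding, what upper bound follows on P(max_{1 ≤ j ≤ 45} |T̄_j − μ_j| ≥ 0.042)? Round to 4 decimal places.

0.0946

Per-experiment Hoeffding bound: 2·exp(−2·1944·0.042²) = 2·exp(−6.85843) = 0.0021011.
Union bound over 45 events: 45·0.0021011 = 0.09455.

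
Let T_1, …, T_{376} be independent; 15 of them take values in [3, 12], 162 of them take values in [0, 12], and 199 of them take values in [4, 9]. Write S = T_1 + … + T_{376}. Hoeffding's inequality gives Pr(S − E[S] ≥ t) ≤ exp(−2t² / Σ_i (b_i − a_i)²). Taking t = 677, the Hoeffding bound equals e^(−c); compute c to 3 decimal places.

Σ(b_i − a_i)² = 15·9² + 162·12² + 199·5² = 29518.
c = 2t² / 29518 = 2·677² / 29518 = 31.0542.

31.054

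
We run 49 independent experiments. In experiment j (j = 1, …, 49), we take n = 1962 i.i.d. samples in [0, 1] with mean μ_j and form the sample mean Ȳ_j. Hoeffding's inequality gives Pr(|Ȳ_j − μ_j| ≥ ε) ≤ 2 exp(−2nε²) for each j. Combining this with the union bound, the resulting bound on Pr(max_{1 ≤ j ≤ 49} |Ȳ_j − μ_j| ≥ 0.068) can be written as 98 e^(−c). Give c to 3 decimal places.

18.145

Union bound over the 49 events: Pr(max_{1 ≤ j ≤ 49} |Ȳ_j − μ_j| ≥ 0.068) ≤ 49·2·exp(−2nε²) = 98 exp(−2·1962·0.068²).
So c = 2·1962·0.068² = 18.1446.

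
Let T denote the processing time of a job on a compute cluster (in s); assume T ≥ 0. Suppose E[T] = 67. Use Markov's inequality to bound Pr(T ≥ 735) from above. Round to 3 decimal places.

0.091

Markov's inequality: for a non-negative random variable, Pr(T ≥ a) ≤ E[T]/a.
Here E[T] = 67 and a = 735, so the bound is 67/735 = 0.0912.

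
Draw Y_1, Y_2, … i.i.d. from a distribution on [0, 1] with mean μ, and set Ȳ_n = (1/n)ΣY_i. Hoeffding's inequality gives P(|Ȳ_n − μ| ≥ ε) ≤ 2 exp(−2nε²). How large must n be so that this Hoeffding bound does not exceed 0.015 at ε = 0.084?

347

Require 2·exp(−2nε²) ≤ 0.015, i.e. 2nε² ≥ ln(2/0.015) = 4.892852.
So n ≥ 4.892852 / (2·0.084²) = 346.716.
The smallest integer n is 347.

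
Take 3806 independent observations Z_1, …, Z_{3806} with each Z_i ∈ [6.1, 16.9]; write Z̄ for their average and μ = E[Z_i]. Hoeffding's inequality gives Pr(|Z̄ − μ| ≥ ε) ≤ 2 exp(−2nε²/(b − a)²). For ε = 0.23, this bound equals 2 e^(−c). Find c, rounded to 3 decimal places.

c = 2nε²/(b − a)² = 2·3806·0.23² / 10.8² = 3.4523.

3.452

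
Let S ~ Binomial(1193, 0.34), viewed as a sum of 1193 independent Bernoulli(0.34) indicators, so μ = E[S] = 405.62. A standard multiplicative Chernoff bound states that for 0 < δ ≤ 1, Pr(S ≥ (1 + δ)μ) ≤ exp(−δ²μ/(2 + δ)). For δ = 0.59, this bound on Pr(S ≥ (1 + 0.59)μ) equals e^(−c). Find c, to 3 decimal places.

54.516

c = δ²μ/(2 + δ) = 0.59²·405.62/(2 + 0.59) = 54.5160.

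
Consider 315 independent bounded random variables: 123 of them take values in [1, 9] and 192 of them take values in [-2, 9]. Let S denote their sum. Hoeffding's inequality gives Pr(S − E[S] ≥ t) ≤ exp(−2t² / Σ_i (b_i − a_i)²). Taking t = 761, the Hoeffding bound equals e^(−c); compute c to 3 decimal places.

37.238

Σ(b_i − a_i)² = 123·8² + 192·11² = 31104.
c = 2t² / 31104 = 2·761² / 31104 = 37.2377.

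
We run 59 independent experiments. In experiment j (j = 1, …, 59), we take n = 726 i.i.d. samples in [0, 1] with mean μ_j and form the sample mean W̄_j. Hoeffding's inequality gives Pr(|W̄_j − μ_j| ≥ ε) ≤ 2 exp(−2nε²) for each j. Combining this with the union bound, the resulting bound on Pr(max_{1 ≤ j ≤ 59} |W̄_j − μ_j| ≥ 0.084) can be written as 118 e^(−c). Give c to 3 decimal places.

Union bound over the 59 events: Pr(max_{1 ≤ j ≤ 59} |W̄_j − μ_j| ≥ 0.084) ≤ 59·2·exp(−2nε²) = 118 exp(−2·726·0.084²).
So c = 2·726·0.084² = 10.2453.

10.245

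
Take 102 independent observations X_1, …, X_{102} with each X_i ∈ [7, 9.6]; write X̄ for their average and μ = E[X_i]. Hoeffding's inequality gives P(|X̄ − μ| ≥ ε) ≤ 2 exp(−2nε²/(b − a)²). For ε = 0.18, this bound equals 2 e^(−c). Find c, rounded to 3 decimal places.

c = 2nε²/(b − a)² = 2·102·0.18² / 2.6² = 0.9778.

0.978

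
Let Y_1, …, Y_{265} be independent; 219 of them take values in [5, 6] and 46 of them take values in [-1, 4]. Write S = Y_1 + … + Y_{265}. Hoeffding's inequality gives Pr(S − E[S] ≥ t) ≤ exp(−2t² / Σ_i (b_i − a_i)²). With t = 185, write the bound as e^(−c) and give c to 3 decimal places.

50.000

Σ(b_i − a_i)² = 219·1² + 46·5² = 1369.
c = 2t² / 1369 = 2·185² / 1369 = 50.0000.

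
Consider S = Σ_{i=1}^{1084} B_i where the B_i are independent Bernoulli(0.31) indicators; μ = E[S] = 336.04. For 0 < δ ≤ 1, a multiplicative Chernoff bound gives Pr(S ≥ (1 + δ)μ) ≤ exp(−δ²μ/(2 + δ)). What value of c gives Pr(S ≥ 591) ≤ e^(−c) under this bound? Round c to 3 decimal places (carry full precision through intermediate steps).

Write 591 = (1 + δ)μ, so δ = 591/336.04 − 1 = 0.7587192…
Then the exponent is δ²μ/(2 + δ) = (591 − μ)² / (μ·(2 + δ)) = 70.120601.

70.121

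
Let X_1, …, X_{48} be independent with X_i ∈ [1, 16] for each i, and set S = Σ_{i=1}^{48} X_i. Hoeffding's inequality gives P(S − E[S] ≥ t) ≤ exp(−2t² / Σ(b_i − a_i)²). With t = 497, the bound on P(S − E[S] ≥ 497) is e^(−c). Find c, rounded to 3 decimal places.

45.742

Σ(b_i − a_i)² = 48·(15)² = 10800.
c = 2t²/10800 = 2·497²/10800 = 45.7424.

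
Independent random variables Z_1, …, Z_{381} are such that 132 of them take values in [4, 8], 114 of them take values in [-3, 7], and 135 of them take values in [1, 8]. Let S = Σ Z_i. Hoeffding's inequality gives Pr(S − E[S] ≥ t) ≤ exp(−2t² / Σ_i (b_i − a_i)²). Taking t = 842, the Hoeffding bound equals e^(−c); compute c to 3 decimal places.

Σ(b_i − a_i)² = 132·4² + 114·10² + 135·7² = 20127.
c = 2t² / 20127 = 2·842² / 20127 = 70.4490.

70.449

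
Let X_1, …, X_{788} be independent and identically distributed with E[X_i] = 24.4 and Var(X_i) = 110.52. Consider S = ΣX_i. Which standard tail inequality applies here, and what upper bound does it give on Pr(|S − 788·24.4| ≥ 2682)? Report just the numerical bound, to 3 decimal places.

0.012

With mean and variance of each term known, Chebyshev's inequality bounds the deviation of the sum (or sample mean).
Var(S) = n·Var(X_i) = 788·110.52 = 87089.76.
Chebyshev: Pr(|S − 788·24.4| ≥ 2682) ≤ Var(S)/2682² = 87089.76/7193124 = 0.0121.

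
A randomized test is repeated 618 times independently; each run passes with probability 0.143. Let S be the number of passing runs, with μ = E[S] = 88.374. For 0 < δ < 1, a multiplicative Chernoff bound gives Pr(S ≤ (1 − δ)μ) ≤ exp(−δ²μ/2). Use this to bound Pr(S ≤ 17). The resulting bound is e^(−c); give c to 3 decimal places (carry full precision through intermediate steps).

28.822

Write 17 = (1 − δ)μ, so δ = 1 − 17/88.374 = 0.8076357…
Then the exponent is δ²μ/2 = (μ − 17)²/(2μ) = 28.822096.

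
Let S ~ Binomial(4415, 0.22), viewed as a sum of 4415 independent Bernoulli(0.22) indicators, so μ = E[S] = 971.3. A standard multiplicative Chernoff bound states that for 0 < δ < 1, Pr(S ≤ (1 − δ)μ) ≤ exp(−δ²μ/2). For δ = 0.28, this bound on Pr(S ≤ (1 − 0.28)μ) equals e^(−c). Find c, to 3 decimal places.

38.075

c = δ²μ/2 = 0.28²·971.3/2 = 38.0750.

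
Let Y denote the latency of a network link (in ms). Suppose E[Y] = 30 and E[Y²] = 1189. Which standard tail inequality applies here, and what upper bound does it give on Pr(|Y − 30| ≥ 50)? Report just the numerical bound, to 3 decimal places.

The first two moments determine the variance, so Chebyshev's inequality is the sharpest standard bound available.
Var(Y) = E[Y²] − (E[Y])² = 1189 − 900 = 289.
Chebyshev's inequality: Pr(|Y − μ| ≥ t) ≤ Var(Y)/t² = 289/2500 = 0.1156.

0.116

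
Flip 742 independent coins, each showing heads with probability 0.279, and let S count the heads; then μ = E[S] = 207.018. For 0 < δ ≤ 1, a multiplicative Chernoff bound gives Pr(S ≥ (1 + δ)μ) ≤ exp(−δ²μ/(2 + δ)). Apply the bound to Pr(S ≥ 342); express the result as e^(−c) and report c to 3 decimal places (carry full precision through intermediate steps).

33.187

Write 342 = (1 + δ)μ, so δ = 342/207.018 − 1 = 0.6520303…
Then the exponent is δ²μ/(2 + δ) = (342 − μ)² / (μ·(2 + δ)) = 33.186781.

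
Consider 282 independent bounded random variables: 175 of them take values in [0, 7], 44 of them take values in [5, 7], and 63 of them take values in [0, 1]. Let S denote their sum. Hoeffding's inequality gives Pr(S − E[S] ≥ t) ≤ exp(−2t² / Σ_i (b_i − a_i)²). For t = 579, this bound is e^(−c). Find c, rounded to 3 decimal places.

Σ(b_i − a_i)² = 175·7² + 44·2² + 63·1² = 8814.
c = 2t² / 8814 = 2·579² / 8814 = 76.0701.

76.070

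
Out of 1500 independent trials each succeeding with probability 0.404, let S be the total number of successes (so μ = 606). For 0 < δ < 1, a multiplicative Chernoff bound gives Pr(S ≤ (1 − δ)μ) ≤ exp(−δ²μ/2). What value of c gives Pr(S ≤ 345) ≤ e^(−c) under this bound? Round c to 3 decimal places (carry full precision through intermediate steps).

Write 345 = (1 − δ)μ, so δ = 1 − 345/606 = 0.4306931…
Then the exponent is δ²μ/2 = (μ − 345)²/(2μ) = 56.205446.

56.205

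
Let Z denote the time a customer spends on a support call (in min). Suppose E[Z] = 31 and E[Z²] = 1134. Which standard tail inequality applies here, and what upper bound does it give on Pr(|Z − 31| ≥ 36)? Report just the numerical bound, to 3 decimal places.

The first two moments determine the variance, so Chebyshev's inequality is the sharpest standard bound available.
Var(Z) = E[Z²] − (E[Z])² = 1134 − 961 = 173.
Chebyshev's inequality: Pr(|Z − μ| ≥ t) ≤ Var(Z)/t² = 173/1296 = 0.1335.

0.133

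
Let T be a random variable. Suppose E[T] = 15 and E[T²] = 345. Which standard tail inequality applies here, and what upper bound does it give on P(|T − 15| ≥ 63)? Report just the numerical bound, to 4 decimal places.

0.0302

The first two moments determine the variance, so Chebyshev's inequality is the sharpest standard bound available.
Var(T) = E[T²] − (E[T])² = 345 − 225 = 120.
Chebyshev's inequality: P(|T − μ| ≥ t) ≤ Var(T)/t² = 120/3969 = 0.0302.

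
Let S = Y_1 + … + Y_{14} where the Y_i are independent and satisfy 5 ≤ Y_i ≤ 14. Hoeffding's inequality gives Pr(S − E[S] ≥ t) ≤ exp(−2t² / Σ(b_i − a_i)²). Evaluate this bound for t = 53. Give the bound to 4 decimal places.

0.0071

Σ(b_i − a_i)² = 14·(9)² = 1134.
Exponent = 2·53²/1134 = 4.9541.
Bound = exp(−4.9541) = 0.00705.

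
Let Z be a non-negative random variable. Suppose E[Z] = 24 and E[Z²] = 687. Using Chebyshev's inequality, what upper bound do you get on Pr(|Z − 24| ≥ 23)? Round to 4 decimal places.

Var(Z) = E[Z²] − (E[Z])² = 687 − 576 = 111.
Chebyshev's inequality: Pr(|Z − μ| ≥ t) ≤ Var(Z)/t² = 111/529 = 0.2098.

0.2098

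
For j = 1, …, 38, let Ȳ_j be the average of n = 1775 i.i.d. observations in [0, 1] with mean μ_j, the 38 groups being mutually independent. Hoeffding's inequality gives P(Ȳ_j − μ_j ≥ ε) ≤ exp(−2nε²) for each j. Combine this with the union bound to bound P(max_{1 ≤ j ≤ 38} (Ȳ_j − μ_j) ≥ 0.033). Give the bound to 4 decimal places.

Per-experiment Hoeffding bound: exp(−2·1775·0.033²) = exp(−3.86595) = 0.020943.
Union bound over 38 events: 38·0.020943 = 0.79583.

0.7958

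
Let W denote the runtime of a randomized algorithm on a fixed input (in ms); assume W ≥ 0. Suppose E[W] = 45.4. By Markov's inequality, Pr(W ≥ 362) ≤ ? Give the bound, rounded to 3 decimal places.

0.125

Markov's inequality: for a non-negative random variable, Pr(W ≥ a) ≤ E[W]/a.
Here E[W] = 45.4 and a = 362, so the bound is 45.4/362 = 0.1254.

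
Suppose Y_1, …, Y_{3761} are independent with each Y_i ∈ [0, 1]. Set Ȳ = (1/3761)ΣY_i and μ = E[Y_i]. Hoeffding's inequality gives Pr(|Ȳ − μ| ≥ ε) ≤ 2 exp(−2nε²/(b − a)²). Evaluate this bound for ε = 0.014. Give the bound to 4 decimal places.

Exponent: 2nε²/(b − a)² = 2·3761·0.014² / 1² = 1.47431.
Bound = 2·exp(−1.47431) = 0.45787.

0.4579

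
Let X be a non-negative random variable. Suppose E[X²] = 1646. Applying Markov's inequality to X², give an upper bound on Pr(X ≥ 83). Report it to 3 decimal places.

Since X ≥ 0, the event {X ≥ 83} is the same as {X² ≥ 6889}.
Markov's inequality applied to X² gives Pr(X² ≥ 6889) ≤ E[X²]/6889 = 1646/6889 = 0.2389.

0.239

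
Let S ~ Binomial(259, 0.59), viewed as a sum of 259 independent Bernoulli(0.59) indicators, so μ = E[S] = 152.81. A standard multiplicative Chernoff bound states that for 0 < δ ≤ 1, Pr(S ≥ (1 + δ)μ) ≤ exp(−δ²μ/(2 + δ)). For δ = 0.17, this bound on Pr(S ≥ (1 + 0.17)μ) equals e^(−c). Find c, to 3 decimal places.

c = δ²μ/(2 + δ) = 0.17²·152.81/(2 + 0.17) = 2.0351.

2.035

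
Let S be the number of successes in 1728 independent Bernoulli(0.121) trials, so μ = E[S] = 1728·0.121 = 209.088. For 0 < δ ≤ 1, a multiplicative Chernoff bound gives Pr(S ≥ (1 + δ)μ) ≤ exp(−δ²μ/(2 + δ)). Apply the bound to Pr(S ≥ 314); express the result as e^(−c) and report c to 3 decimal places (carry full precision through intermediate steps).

Write 314 = (1 + δ)μ, so δ = 314/209.088 − 1 = 0.50176…
Then the exponent is δ²μ/(2 + δ) = (314 − μ)² / (μ·(2 + δ)) = 21.041446.

21.041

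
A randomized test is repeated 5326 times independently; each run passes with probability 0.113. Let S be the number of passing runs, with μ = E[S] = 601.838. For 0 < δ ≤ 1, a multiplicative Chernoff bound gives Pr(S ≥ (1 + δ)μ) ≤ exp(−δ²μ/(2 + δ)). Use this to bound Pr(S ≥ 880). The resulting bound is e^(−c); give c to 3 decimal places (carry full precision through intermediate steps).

Write 880 = (1 + δ)μ, so δ = 880/601.838 − 1 = 0.4621875…
Then the exponent is δ²μ/(2 + δ) = (880 − μ)² / (μ·(2 + δ)) = 52.214951.

52.215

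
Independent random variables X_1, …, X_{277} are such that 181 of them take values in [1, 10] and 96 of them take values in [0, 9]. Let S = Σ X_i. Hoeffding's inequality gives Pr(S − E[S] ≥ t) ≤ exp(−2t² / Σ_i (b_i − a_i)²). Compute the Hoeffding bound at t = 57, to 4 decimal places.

0.7486

Σ(b_i − a_i)² = 181·9² + 96·9² = 22437.
Exponent = 2·57² / 22437 = 0.28961.
Bound = exp(−0.28961) = 0.74855.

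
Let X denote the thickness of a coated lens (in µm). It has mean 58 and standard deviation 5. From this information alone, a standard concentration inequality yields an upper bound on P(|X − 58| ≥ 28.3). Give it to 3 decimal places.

0.031

Mean and variance are known, so Chebyshev's inequality applies.
Chebyshev: P(|X − μ| ≥ t) ≤ Var(X)/t².
Var(X) = σ² = 5² = 25.
Bound = 25 / 800.89 = 0.0312.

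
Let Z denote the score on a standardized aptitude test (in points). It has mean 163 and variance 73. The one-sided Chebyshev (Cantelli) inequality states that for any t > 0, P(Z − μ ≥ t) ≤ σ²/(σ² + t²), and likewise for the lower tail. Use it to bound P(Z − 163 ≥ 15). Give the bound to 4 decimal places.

0.2450

Here σ² = 73 and t = 15, so σ² + t² = 298.
Cantelli's bound: 73/298 = 0.2450.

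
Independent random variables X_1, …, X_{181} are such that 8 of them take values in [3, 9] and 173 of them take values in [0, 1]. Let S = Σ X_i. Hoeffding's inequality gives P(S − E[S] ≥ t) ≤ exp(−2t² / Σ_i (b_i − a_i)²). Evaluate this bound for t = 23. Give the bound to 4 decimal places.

0.1008

Σ(b_i − a_i)² = 8·6² + 173·1² = 461.
Exponent = 2·23² / 461 = 2.29501.
Bound = exp(−2.29501) = 0.10076.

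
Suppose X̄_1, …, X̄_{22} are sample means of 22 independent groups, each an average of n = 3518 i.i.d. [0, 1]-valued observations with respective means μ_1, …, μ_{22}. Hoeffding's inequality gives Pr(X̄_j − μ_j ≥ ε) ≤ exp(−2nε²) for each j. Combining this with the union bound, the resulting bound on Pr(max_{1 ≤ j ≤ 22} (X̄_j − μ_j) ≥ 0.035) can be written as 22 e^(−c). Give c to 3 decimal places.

8.619

Union bound over the 22 events: Pr(max_{1 ≤ j ≤ 22} (X̄_j − μ_j) ≥ 0.035) ≤ 22·exp(−2nε²) = 22 exp(−2·3518·0.035²).
So c = 2·3518·0.035² = 8.6191.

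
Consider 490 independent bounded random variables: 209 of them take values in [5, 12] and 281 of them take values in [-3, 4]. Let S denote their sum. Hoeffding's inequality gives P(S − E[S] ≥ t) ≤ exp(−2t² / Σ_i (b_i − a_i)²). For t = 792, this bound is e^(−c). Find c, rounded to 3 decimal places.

Σ(b_i − a_i)² = 209·7² + 281·7² = 24010.
c = 2t² / 24010 = 2·792² / 24010 = 52.2502.

52.250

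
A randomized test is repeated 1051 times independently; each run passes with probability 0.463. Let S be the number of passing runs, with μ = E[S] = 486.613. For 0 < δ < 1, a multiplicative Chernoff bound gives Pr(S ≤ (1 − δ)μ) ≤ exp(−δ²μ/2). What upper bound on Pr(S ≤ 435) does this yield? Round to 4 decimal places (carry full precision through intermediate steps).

Write 435 = (1 − δ)μ, so δ = 1 − 435/486.613 = 0.1060658…
Then the exponent is δ²μ/2 = (μ − 435)²/(2μ) = 2.737187.
Bound = exp(−2.737187) = 0.06475.

0.0648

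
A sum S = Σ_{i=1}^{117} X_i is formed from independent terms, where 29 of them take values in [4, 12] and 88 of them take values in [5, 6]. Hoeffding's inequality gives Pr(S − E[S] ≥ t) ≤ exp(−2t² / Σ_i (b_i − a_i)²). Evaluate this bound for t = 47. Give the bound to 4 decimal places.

0.1030

Σ(b_i − a_i)² = 29·8² + 88·1² = 1944.
Exponent = 2·47² / 1944 = 2.27263.
Bound = exp(−2.27263) = 0.10304.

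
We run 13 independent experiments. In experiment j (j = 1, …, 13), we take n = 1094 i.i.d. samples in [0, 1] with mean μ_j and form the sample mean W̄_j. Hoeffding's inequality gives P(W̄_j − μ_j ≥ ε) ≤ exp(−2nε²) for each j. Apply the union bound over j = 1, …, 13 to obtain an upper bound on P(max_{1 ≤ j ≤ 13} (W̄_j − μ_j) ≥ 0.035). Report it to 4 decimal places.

0.8911

Per-experiment Hoeffding bound: exp(−2·1094·0.035²) = exp(−2.68030) = 0.068543.
Union bound over 13 events: 13·0.068543 = 0.89105.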